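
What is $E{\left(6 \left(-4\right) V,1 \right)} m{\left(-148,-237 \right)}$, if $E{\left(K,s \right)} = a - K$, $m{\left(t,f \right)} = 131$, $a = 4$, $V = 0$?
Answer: $524$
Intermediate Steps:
$E{\left(K,s \right)} = 4 - K$
$E{\left(6 \left(-4\right) V,1 \right)} m{\left(-148,-237 \right)} = \left(4 - 6 \left(-4\right) 0\right) 131 = \left(4 - \left(-24\right) 0\right) 131 = \left(4 - 0\right) 131 = \left(4 + 0\right) 131 = 4 \cdot 131 = 524$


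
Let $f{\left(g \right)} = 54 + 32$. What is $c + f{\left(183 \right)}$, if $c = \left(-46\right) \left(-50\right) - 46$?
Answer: $2340$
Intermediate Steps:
$f{\left(g \right)} = 86$
$c = 2254$ ($c = 2300 - 46 = 2254$)
$c + f{\left(183 \right)} = 2254 + 86 = 2340$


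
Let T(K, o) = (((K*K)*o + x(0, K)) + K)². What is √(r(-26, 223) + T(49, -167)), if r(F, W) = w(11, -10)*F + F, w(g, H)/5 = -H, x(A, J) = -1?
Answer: √160736043235 ≈ 4.0092e+5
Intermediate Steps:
w(g, H) = -5*H (w(g, H) = 5*(-H) = -5*H)
r(F, W) = 51*F (r(F, W) = (-5*(-10))*F + F = 50*F + F = 51*F)
T(K, o) = (-1 + K + o*K²)² (T(K, o) = (((K*K)*o - 1) + K)² = ((K²*o - 1) + K)² = ((o*K² - 1) + K)² = ((-1 + o*K²) + K)² = (-1 + K + o*K²)²)
√(r(-26, 223) + T(49, -167)) = √(51*(-26) + (-1 + 49 - 167*49²)²) = √(-1326 + (-1 + 49 - 167*2401)²) = √(-1326 + (-1 + 49 - 400967)²) = √(-1326 + (-400919)²) = √(-1326 + 160736044561) = √160736043235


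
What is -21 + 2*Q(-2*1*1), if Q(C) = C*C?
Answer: -13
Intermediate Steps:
Q(C) = C²
-21 + 2*Q(-2*1*1) = -21 + 2*(-2*1*1)² = -21 + 2*(-2*1)² = -21 + 2*(-2)² = -21 + 2*4 = -21 + 8 = -13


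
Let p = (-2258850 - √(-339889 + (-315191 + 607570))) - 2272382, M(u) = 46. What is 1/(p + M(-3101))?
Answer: I/(√47510 - 4531186*I) ≈ -2.2069e-7 + 1.0616e-11*I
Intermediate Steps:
p = -4531232 - I*√47510 (p = (-2258850 - √(-339889 + 292379)) - 2272382 = (-2258850 - √(-47510)) - 2272382 = (-2258850 - I*√47510) - 2272382 = -4531232 - I*√47510 ≈ -4.5312e+6 - 217.97*I)
1/(p + M(-3101)) = 1/((-4531232 - I*√47510) + 46) = 1/(-4531186 - I*√47510)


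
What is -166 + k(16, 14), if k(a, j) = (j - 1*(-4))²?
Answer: 158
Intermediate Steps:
k(a, j) = (4 + j)² (k(a, j) = (j + 4)² = (4 + j)²)
-166 + k(16, 14) = -166 + (4 + 14)² = -166 + 18² = -166 + 324 = 158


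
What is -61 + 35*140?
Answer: 4839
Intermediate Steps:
-61 + 35*140 = -61 + 4900 = 4839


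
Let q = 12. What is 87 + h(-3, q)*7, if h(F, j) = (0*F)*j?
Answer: 87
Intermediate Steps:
h(F, j) = 0 (h(F, j) = 0*j = 0)
87 + h(-3, q)*7 = 87 + 0*7 = 87 + 0 = 87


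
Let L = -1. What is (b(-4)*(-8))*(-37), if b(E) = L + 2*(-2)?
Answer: -1480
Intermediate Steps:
b(E) = -5 (b(E) = -1 + 2*(-2) = -1 - 4 = -5)
(b(-4)*(-8))*(-37) = -5*(-8)*(-37) = 40*(-37) = -1480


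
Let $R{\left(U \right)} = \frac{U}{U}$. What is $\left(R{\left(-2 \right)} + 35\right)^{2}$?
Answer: $1296$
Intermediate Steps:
$R{\left(U \right)} = 1$
$\left(R{\left(-2 \right)} + 35\right)^{2} = \left(1 + 35\right)^{2} = 36^{2} = 1296$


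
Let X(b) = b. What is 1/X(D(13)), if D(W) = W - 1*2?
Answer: 1/11 ≈ 0.090909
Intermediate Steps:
D(W) = -2 + W (D(W) = W - 2 = -2 + W)
1/X(D(13)) = 1/(-2 + 13) = 1/11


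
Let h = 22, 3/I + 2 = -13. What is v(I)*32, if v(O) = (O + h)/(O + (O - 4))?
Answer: -1744/11 ≈ -158.55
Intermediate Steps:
I = -⅕ (I = 3/(-2 - 13) = 3/(-15) = 3*(-1/15) = -⅕ ≈ -0.20000)
v(O) = (22 + O)/(-4 + 2*O) (v(O) = (O + 22)/(O + (O - 4)) = (22 + O)/(O + (-4 + O)) = (22 + O)/(-4 + 2*O))
v(I)*32 = ((22 - ⅕)/(2*(-2 - ⅕)))*32 = ((½)*(109/5)/(-11/5))*32 = ((½)*(-5/11)*(109/5))*32 = -109/22*32 = -1744/11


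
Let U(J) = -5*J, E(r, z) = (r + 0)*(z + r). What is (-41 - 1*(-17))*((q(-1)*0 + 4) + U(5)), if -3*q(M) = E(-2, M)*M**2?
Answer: 504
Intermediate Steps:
E(r, z) = r*(r + z)
q(M) = -M**2*(4 - 2*M)/3 (q(M) = -(-2*(-2 + M))*M**2/3 = -(4 - 2*M)*M**2/3 = -M**2*(4 - 2*M)/3)
(-41 - 1*(-17))*((q(-1)*0 + 4) + U(5)) = (-41 - 1*(-17))*((((2/3)*(-1)**2*(-2 - 1))*0 + 4) - 5*5) = (-41 + 17)*((((2/3)*1*(-3))*0 + 4) - 25) = -24*((-2*0 + 4) - 25) = -24*((0 + 4) - 25) = -24*(4 - 25) = -24*(-21) = 504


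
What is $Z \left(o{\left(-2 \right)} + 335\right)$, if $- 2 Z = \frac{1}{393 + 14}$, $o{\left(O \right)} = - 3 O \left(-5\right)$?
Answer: $- \frac{305}{814} \approx -0.37469$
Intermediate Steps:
$o{\left(O \right)} = 15 O$
$Z = - \frac{1}{814}$ ($Z = - \frac{1}{2 \left(393 + 14\right)} = - \frac{1}{2 \cdot 407} = \left(- \frac{1}{2}\right) \frac{1}{407} = - \frac{1}{814} \approx -0.0012285$)
$Z \left(o{\left(-2 \right)} + 335\right) = - \frac{15 \left(-2\right) + 335}{814} = - \frac{-30 + 335}{814} = \left(- \frac{1}{814}\right) 305 = - \frac{305}{814}$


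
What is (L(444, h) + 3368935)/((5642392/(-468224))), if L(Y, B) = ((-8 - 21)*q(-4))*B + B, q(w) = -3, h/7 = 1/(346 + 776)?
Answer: -10056030050464/35970249 ≈ -2.7957e+5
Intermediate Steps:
h = 7/1122 (h = 7/(346 + 776) = 7/1122 ≈ 0.0062389)
L(Y, B) = 88*B (L(Y, B) = ((-8 - 21)*(-3))*B + B = (-29*(-3))*B + B = 87*B + B = 88*B)
(L(444, h) + 3368935)/((5642392/(-468224))) = (88*(7/1122) + 3368935)/((5642392/(-468224))) = (28/51 + 3368935)/((5642392*(-1/468224))) = 171815713/(51*(-705299/58528)) = (171815713/51)*(-58528/705299) = -10056030050464/35970249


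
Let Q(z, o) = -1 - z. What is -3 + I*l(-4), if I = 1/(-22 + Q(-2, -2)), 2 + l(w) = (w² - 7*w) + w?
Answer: -101/21 ≈ -4.8095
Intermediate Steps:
l(w) = -2 + w² - 6*w (l(w) = -2 + ((w² - 7*w) + w) = -2 + (w² - 6*w) = -2 + w² - 6*w)
I = -1/21 (I = 1/(-22 + (-1 - 1*(-2))) = 1/(-22 + (-1 + 2)) = 1/(-22 + 1) = 1/(-21) = -1/21 ≈ -0.047619)
-3 + I*l(-4) = -3 - (-2 + (-4)² - 6*(-4))/21 = -3 - (-2 + 16 + 24)/21 = -3 - 1/21*38 = -3 - 38/21 = -101/21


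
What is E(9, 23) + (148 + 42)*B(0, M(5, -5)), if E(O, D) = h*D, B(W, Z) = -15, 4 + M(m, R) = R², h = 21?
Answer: -2367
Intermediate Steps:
M(m, R) = -4 + R²
E(O, D) = 21*D
E(9, 23) + (148 + 42)*B(0, M(5, -5)) = 21*23 + (148 + 42)*(-15) = 483 + 190*(-15) = 483 - 2850 = -2367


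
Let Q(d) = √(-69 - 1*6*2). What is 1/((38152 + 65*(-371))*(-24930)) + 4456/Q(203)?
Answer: -1/349942410 - 4456*I/9 ≈ -2.8576e-9 - 495.11*I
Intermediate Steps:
Q(d) = 9*I (Q(d) = √(-69 - 6*2) = √(-69 - 12) = √(-81) = 9*I)
1/((38152 + 65*(-371))*(-24930)) + 4456/Q(203) = 1/((38152 + 65*(-371))*(-24930)) + 4456/((9*I)) = -1/24930/(38152 - 24115) + 4456*(-I/9) = -1/24930/14037 - 4456*I/9 = (1/14037)*(-1/24930) - 4456*I/9 = -1/349942410 - 4456*I/9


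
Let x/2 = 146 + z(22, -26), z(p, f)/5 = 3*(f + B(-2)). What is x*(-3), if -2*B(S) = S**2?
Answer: 1644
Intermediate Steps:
B(S) = -S**2/2
z(p, f) = -30 + 15*f (z(p, f) = 5*(3*(f - 1/2*(-2)**2)) = 5*(3*(f - 1/2*4)) = 5*(3*(f - 2)) = 5*(3*(-2 + f)) = 5*(-6 + 3*f) = -30 + 15*f)
x = -548 (x = 2*(146 + (-30 + 15*(-26))) = 2*(146 + (-30 - 390)) = 2*(146 - 420) = 2*(-274) = -548)
x*(-3) = -548*(-3) = 1644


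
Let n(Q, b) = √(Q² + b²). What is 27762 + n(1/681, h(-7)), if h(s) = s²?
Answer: 27762 + √1113490162/681 ≈ 27811.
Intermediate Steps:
27762 + n(1/681, h(-7)) = 27762 + √((1/681)² + ((-7)²)²) = 27762 + √((1/681)² + 49²) = 27762 + √(1/463761 + 2401) = 27762 + √(1113490162/463761) = 27762 + √1113490162/681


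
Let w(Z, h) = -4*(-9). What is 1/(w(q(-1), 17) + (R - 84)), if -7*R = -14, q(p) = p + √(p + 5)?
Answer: -1/46 ≈ -0.021739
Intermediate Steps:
q(p) = p + √(5 + p)
R = 2 (R = -⅐*(-14) = 2)
w(Z, h) = 36
1/(w(q(-1), 17) + (R - 84)) = 1/(36 + (2 - 84)) = 1/(36 - 82) = 1/(-46) = -1/46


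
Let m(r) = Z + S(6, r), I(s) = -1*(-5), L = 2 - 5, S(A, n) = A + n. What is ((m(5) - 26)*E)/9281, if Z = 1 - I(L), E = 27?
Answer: -513/9281 ≈ -0.055274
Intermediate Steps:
L = -3
I(s) = 5
Z = -4 (Z = 1 - 1*5 = 1 - 5 = -4)
m(r) = 2 + r (m(r) = -4 + (6 + r) = 2 + r)
((m(5) - 26)*E)/9281 = (((2 + 5) - 26)*27)/9281 = ((7 - 26)*27)*(1/9281) = -19*27*(1/9281) = -513*1/9281 = -513/9281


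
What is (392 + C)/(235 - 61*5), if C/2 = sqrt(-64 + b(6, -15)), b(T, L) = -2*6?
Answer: -28/5 - 2*I*sqrt(19)/35 ≈ -5.6 - 0.24908*I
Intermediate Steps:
b(T, L) = -12
C = 4*I*sqrt(19) (C = 2*sqrt(-64 - 12) = 2*sqrt(-76) = 2*(2*I*sqrt(19)) = 4*I*sqrt(19) ≈ 17.436*I)
(392 + C)/(235 - 61*5) = (392 + 4*I*sqrt(19))/(235 - 61*5) = (392 + 4*I*sqrt(19))/(235 - 305) = (392 + 4*I*sqrt(19))/(-70) = (392 + 4*I*sqrt(19))*(-1/70) = -28/5 - 2*I*sqrt(19)/35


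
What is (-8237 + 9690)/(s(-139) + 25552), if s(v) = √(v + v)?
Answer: 18563528/326452491 - 1453*I*√278/652904982 ≈ 0.056864 - 3.7105e-5*I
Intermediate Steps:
s(v) = √2*√v (s(v) = √(2*v) = √2*√v)
(-8237 + 9690)/(s(-139) + 25552) = (-8237 + 9690)/(√2*√(-139) + 25552) = 1453/(√2*(I*√139) + 25552) = 1453/(I*√278 + 25552) = 1453/(25552 + I*√278)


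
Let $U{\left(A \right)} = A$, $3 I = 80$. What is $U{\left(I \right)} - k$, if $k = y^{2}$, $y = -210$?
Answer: $- \frac{132220}{3} \approx -44073.0$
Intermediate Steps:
$I = \frac{80}{3}$ ($I = \frac{1}{3} \cdot 80 = \frac{80}{3} \approx 26.667$)
$k = 44100$ ($k = \left(-210\right)^{2} = 44100$)
$U{\left(I \right)} - k = \frac{80}{3} - 44100 = - \frac{132220}{3}$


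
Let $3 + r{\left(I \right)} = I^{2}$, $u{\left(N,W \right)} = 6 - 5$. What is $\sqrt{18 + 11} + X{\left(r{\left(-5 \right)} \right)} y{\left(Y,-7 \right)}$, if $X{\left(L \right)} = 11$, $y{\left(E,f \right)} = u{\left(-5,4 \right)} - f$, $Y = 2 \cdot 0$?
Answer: $88 + \sqrt{29} \approx 93.385$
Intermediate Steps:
$u{\left(N,W \right)} = 1$ ($u{\left(N,W \right)} = 6 - 5 = 1$)
$r{\left(I \right)} = -3 + I^{2}$
$Y = 0$
$y{\left(E,f \right)} = 1 - f$
$\sqrt{18 + 11} + X{\left(r{\left(-5 \right)} \right)} y{\left(Y,-7 \right)} = \sqrt{18 + 11} + 11 \left(1 - -7\right) = \sqrt{29} + 11 \left(1 + 7\right) = \sqrt{29} + 11 \cdot 8 = \sqrt{29} + 88 = 88 + \sqrt{29}$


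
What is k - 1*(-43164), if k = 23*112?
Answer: 45740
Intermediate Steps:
k = 2576
k - 1*(-43164) = 2576 - 1*(-43164) = 2576 + 43164 = 45740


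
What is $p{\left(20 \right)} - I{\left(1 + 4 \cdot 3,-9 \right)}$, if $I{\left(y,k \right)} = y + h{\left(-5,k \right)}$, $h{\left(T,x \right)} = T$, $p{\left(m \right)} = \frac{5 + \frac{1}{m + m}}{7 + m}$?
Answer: $- \frac{2813}{360} \approx -7.8139$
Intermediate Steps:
$p{\left(m \right)} = \frac{5 + \frac{1}{2 m}}{7 + m}$
$I{\left(y,k \right)} = -5 + y$ ($I{\left(y,k \right)} = y - 5 = -5 + y$)
$p{\left(20 \right)} - I{\left(1 + 4 \cdot 3,-9 \right)} = \frac{1 + 10 \cdot 20}{2 \cdot 20 \left(7 + 20\right)} - \left(-5 + \left(1 + 4 \cdot 3\right)\right) = \frac{1}{2} \cdot \frac{1}{20} \cdot \frac{1}{27} \left(1 + 200\right) - \left(-5 + \left(1 + 12\right)\right) = \frac{1}{2} \cdot \frac{1}{20} \cdot \frac{1}{27} \cdot 201 - \left(-5 + 13\right) = \frac{67}{360} - 8 = - \frac{2813}{360}$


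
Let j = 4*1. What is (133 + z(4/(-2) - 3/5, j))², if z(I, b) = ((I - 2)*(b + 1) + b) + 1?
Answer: 13225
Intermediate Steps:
j = 4
z(I, b) = 1 + b + (1 + b)*(-2 + I) (z(I, b) = ((-2 + I)*(1 + b) + b) + 1 = ((1 + b)*(-2 + I) + b) + 1 = (b + (1 + b)*(-2 + I)) + 1 = 1 + b + (1 + b)*(-2 + I))
(133 + z(4/(-2) - 3/5, j))² = (133 + (-1 + (4/(-2) - 3/5) - 1*4 + (4/(-2) - 3/5)*4))² = (133 + (-1 + (4*(-½) - 3*⅕) - 4 + (4*(-½) - 3*⅕)*4))² = (133 + (-1 + (-2 - ⅗) - 4 + (-2 - ⅗)*4))² = (133 + (-1 - 13/5 - 4 - 13/5*4))² = (133 + (-1 - 13/5 - 4 - 52/5))² = (133 - 18)² = 115² = 13225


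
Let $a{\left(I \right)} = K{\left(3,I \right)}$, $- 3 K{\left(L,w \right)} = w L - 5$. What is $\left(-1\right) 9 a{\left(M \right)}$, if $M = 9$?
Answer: $66$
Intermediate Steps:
$K{\left(L,w \right)} = \frac{5}{3} - \frac{L w}{3}$ ($K{\left(L,w \right)} = - \frac{w L - 5}{3} = - \frac{L w - 5}{3} = - \frac{-5 + L w}{3} = \frac{5}{3} - \frac{L w}{3}$)
$a{\left(I \right)} = \frac{5}{3} - I$ ($a{\left(I \right)} = \frac{5}{3} - 1 I = \frac{5}{3} - I$)
$\left(-1\right) 9 a{\left(M \right)} = \left(-1\right) 9 \left(\frac{5}{3} - 9\right) = - 9 \left(\frac{5}{3} - 9\right) = \left(-9\right) \left(- \frac{22}{3}\right) = 66$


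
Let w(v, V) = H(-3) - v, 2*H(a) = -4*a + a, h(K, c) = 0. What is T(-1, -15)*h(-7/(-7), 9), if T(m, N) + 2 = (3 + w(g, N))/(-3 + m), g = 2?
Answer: 0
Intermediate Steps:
H(a) = -3*a/2 (H(a) = (-4*a + a)/2 = (-3*a)/2 = -3*a/2)
w(v, V) = 9/2 - v (w(v, V) = -3/2*(-3) - v = 9/2 - v)
T(m, N) = -2 + 11/(2*(-3 + m)) (T(m, N) = -2 + (3 + (9/2 - 1*2))/(-3 + m) = -2 + (3 + (9/2 - 2))/(-3 + m) = -2 + (3 + 5/2)/(-3 + m) = -2 + 11/(2*(-3 + m)))
T(-1, -15)*h(-7/(-7), 9) = ((23 - 4*(-1))/(2*(-3 - 1)))*0 = ((½)*(23 + 4)/(-4))*0 = ((½)*(-¼)*27)*0 = -27/8*0 = 0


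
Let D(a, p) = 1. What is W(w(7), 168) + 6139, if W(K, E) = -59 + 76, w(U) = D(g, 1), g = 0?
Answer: 6156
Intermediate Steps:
w(U) = 1
W(K, E) = 17
W(w(7), 168) + 6139 = 17 + 6139 = 6156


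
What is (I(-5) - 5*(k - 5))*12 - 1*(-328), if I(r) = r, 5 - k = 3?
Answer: 448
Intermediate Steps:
k = 2 (k = 5 - 1*3 = 5 - 3 = 2)
(I(-5) - 5*(k - 5))*12 - 1*(-328) = (-5 - 5*(2 - 5))*12 - 1*(-328) = (-5 - 5*(-3))*12 + 328 = (-5 + 15)*12 + 328 = 10*12 + 328 = 120 + 328 = 448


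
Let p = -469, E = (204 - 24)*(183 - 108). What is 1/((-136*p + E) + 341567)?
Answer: 1/418851 ≈ 2.3875e-6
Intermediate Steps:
E = 13500 (E = 180*75 = 13500)
1/((-136*p + E) + 341567) = 1/((-136*(-469) + 13500) + 341567) = 1/((63784 + 13500) + 341567) = 1/(77284 + 341567) = 1/418851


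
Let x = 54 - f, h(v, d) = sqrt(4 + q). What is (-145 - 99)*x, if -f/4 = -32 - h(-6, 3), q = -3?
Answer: 19032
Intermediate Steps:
h(v, d) = 1 (h(v, d) = sqrt(4 - 3) = sqrt(1) = 1)
f = 132 (f = -4*(-32 - 1*1) = -4*(-32 - 1) = -4*(-33) = 132)
x = -78 (x = 54 - 1*132 = 54 - 132 = -78)
(-145 - 99)*x = (-145 - 99)*(-78) = -244*(-78) = 19032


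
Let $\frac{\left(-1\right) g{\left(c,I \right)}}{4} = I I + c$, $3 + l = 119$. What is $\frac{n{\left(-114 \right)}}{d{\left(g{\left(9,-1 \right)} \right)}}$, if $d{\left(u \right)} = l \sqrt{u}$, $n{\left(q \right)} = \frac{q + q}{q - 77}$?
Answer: $- \frac{57 i \sqrt{10}}{110780} \approx - 0.0016271 i$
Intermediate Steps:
$l = 116$ ($l = -3 + 119 = 116$)
$g{\left(c,I \right)} = - 4 c - 4 I^{2}$ ($g{\left(c,I \right)} = - 4 \left(I I + c\right) = - 4 \left(I^{2} + c\right) = - 4 \left(c + I^{2}\right) = - 4 c - 4 I^{2}$)
$n{\left(q \right)} = \frac{2 q}{-77 + q}$
$d{\left(u \right)} = 116 \sqrt{u}$
$\frac{n{\left(-114 \right)}}{d{\left(g{\left(9,-1 \right)} \right)}} = \frac{2 \left(-114\right) \frac{1}{-77 - 114}}{116 \sqrt{\left(-4\right) 9 - 4 \left(-1\right)^{2}}} = \frac{2 \left(-114\right) \frac{1}{-191}}{116 \sqrt{-36 - 4}} = \frac{2 \left(-114\right) \left(- \frac{1}{191}\right)}{116 \sqrt{-36 - 4}} = \frac{228}{191 \cdot 116 \sqrt{-40}} = \frac{228}{191 \cdot 116 \cdot 2 i \sqrt{10}} = \frac{228}{191 \cdot 232 i \sqrt{10}} = \frac{228 \left(- \frac{i \sqrt{10}}{2320}\right)}{191} = - \frac{57 i \sqrt{10}}{110780}$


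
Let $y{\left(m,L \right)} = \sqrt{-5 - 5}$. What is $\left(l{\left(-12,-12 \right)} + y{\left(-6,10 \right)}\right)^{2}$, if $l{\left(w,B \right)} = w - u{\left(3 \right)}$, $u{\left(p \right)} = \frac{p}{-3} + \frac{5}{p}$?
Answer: $\frac{1354}{9} - \frac{76 i \sqrt{10}}{3} \approx 150.44 - 80.111 i$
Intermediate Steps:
$u{\left(p \right)} = \frac{5}{p} - \frac{p}{3}$ ($u{\left(p \right)} = p \left(- \frac{1}{3}\right) + \frac{5}{p} = - \frac{p}{3} + \frac{5}{p} = \frac{5}{p} - \frac{p}{3}$)
$y{\left(m,L \right)} = i \sqrt{10}$ ($y{\left(m,L \right)} = \sqrt{-10} = i \sqrt{10}$)
$l{\left(w,B \right)} = - \frac{2}{3} + w$ ($l{\left(w,B \right)} = w - \left(\frac{5}{3} - 1\right) = w - \frac{2}{3} = - \frac{2}{3} + w$)
$\left(l{\left(-12,-12 \right)} + y{\left(-6,10 \right)}\right)^{2} = \left(\left(- \frac{2}{3} - 12\right) + i \sqrt{10}\right)^{2} = \left(- \frac{38}{3} + i \sqrt{10}\right)^{2}$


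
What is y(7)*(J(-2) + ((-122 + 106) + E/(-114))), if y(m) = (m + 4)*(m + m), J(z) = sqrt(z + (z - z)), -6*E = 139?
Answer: -831985/342 + 154*I*sqrt(2) ≈ -2432.7 + 217.79*I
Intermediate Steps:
E = -139/6 (E = -1/6*139 = -139/6 ≈ -23.167)
J(z) = sqrt(z) (J(z) = sqrt(z + 0) = sqrt(z))
y(m) = 2*m*(4 + m) (y(m) = (4 + m)*(2*m) = 2*m*(4 + m))
y(7)*(J(-2) + ((-122 + 106) + E/(-114))) = (2*7*(4 + 7))*(sqrt(-2) + ((-122 + 106) - 139/6/(-114))) = (2*7*11)*(I*sqrt(2) + (-16 - 139/6*(-1/114))) = 154*(I*sqrt(2) + (-16 + 139/684)) = 154*(I*sqrt(2) - 10805/684) = 154*(-10805/684 + I*sqrt(2)) = -831985/342 + 154*I*sqrt(2)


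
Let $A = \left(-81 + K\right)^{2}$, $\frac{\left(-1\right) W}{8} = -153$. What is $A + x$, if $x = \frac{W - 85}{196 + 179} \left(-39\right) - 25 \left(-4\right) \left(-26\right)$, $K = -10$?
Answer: $\frac{695318}{125} \approx 5562.5$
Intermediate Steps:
$W = 1224$ ($W = \left(-8\right) \left(-153\right) = 1224$)
$A = 8281$ ($A = \left(-81 - 10\right)^{2} = \left(-91\right)^{2} = 8281$)
$x = - \frac{339807}{125}$ ($x = \frac{1224 - 85}{196 + 179} \left(-39\right) - 25 \left(-4\right) \left(-26\right) = \frac{1139}{375} \left(-39\right) - \left(-100\right) \left(-26\right) = 1139 \cdot \frac{1}{375} \left(-39\right) - 2600 = \frac{1139}{375} \left(-39\right) - 2600 = - \frac{14807}{125} - 2600 = - \frac{339807}{125} \approx -2718.5$)
$A + x = 8281 - \frac{339807}{125} = \frac{695318}{125}$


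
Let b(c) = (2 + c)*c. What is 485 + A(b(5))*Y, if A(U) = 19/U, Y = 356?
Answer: 23739/35 ≈ 678.26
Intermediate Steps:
b(c) = c*(2 + c)
485 + A(b(5))*Y = 485 + (19/((5*(2 + 5))))*356 = 485 + (19/((5*7)))*356 = 485 + (19/35)*356 = 485 + 6764/35 = 23739/35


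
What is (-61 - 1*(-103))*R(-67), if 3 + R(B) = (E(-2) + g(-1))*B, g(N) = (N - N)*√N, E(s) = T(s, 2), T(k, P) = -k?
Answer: -5754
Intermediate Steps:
E(s) = -s
g(N) = 0 (g(N) = 0*√N = 0)
R(B) = -3 + 2*B (R(B) = -3 + (-1*(-2) + 0)*B = -3 + (2 + 0)*B = -3 + 2*B)
(-61 - 1*(-103))*R(-67) = (-61 - 1*(-103))*(-3 + 2*(-67)) = (-61 + 103)*(-3 - 134) = 42*(-137) = -5754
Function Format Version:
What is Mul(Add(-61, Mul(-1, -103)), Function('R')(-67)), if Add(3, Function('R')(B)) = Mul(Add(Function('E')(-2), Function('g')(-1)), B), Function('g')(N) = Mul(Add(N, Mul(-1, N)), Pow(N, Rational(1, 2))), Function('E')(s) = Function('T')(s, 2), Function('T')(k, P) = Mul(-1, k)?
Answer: -5754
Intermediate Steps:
Function('E')(s) = Mul(-1, s)
Function('g')(N) = 0 (Function('g')(N) = Mul(0, Pow(N, Rational(1, 2))) = 0)
Function('R')(B) = Add(-3, Mul(2, B)) (Function('R')(B) = Add(-3, Mul(Add(Mul(-1, -2), 0), B)) = Add(-3, Mul(Add(2, 0), B)) = Add(-3, Mul(2, B)))
Mul(Add(-61, Mul(-1, -103)), Function('R')(-67)) = Mul(Add(-61, Mul(-1, -103)), Add(-3, Mul(2, -67))) = Mul(Add(-61, 103), Add(-3, -134)) = Mul(42, -137) = -5754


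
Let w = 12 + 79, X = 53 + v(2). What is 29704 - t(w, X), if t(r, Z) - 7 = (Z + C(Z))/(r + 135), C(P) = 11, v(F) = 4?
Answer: 3355727/113 ≈ 29697.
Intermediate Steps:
X = 57 (X = 53 + 4 = 57)
w = 91
t(r, Z) = 7 + (11 + Z)/(135 + r) (t(r, Z) = 7 + (Z + 11)/(r + 135) = 7 + (11 + Z)/(135 + r))
29704 - t(w, X) = 29704 - (956 + 57 + 7*91)/(135 + 91) = 29704 - (956 + 57 + 637)/226 = 29704 - 1650/226 = 29704 - 1*825/113 = 29704 - 825/113 = 3355727/113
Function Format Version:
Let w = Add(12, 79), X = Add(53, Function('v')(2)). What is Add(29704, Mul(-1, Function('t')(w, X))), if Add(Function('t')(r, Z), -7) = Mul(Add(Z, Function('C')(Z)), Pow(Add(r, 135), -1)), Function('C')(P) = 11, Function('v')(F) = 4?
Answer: Rational(3355727, 113) ≈ 29697.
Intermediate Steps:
X = 57 (X = Add(53, 4) = 57)
w = 91
Function('t')(r, Z) = Add(7, Mul(Pow(Add(135, r), -1), Add(11, Z))) (Function('t')(r, Z) = Add(7, Mul(Add(Z, 11), Pow(Add(r, 135), -1))) = Add(7, Mul(Add(11, Z), Pow(Add(135, r), -1))) = Add(7, Mul(Pow(Add(135, r), -1), Add(11, Z))))
Add(29704, Mul(-1, Function('t')(w, X))) = Add(29704, Mul(-1, Mul(Pow(Add(135, 91), -1), Add(956, 57, Mul(7, 91))))) = Add(29704, Mul(-1, Mul(Pow(226, -1), Add(956, 57, 637)))) = Add(29704, Mul(-1, Mul(Rational(1, 226), 1650))) = Add(29704, Mul(-1, Rational(825, 113))) = Add(29704, Rational(-825, 113)) = Rational(3355727, 113)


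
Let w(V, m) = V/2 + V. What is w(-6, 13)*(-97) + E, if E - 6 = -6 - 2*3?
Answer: 867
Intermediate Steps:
E = -6 (E = 6 + (-6 - 2*3) = 6 + (-6 - 6) = 6 - 12 = -6)
w(V, m) = 3*V/2 (w(V, m) = V*(½) + V = V/2 + V = 3*V/2)
w(-6, 13)*(-97) + E = ((3/2)*(-6))*(-97) - 6 = -9*(-97) - 6 = 873 - 6 = 867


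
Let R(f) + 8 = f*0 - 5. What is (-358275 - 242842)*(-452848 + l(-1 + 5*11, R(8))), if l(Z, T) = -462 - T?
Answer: 272484532749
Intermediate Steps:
R(f) = -13 (R(f) = -8 + (f*0 - 5) = -8 + (0 - 5) = -8 - 5 = -13)
(-358275 - 242842)*(-452848 + l(-1 + 5*11, R(8))) = (-358275 - 242842)*(-452848 + (-462 - 1*(-13))) = -601117*(-452848 + (-462 + 13)) = -601117*(-452848 - 449) = -601117*(-453297) = 272484532749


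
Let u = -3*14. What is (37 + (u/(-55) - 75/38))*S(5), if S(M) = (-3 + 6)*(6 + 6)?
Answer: 1346418/1045 ≈ 1288.4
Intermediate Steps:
S(M) = 36 (S(M) = 3*12 = 36)
u = -42
(37 + (u/(-55) - 75/38))*S(5) = (37 + (-42/(-55) - 75/38))*36 = (37 + (-42*(-1/55) - 75*1/38))*36 = (37 + (42/55 - 75/38))*36 = (37 - 2529/2090)*36 = (74801/2090)*36 = 1346418/1045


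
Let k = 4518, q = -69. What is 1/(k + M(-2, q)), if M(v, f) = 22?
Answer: 1/4540 ≈ 0.00022026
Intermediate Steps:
1/(k + M(-2, q)) = 1/(4518 + 22) = 1/4540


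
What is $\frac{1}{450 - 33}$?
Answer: $\frac{1}{417} \approx 0.0023981$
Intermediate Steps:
$\frac{1}{450 - 33} = \frac{1}{417}$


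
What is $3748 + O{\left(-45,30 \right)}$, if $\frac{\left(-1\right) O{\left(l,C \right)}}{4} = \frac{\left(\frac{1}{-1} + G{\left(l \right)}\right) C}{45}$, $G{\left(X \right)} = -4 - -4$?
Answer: $\frac{11252}{3} \approx 3750.7$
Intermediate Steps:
$G{\left(X \right)} = 0$ ($G{\left(X \right)} = -4 + 4 = 0$)
$O{\left(l,C \right)} = \frac{4 C}{45}$ ($O{\left(l,C \right)} = - 4 \frac{\left(\frac{1}{-1} + 0\right) C}{45} = - 4 \left(-1 + 0\right) C \frac{1}{45} = - 4 - C \frac{1}{45} = - 4 \left(- \frac{C}{45}\right) = \frac{4 C}{45}$)
$3748 + O{\left(-45,30 \right)} = 3748 + \frac{4}{45} \cdot 30 = 3748 + \frac{8}{3} = \frac{11252}{3}$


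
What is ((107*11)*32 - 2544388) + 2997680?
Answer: 490956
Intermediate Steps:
((107*11)*32 - 2544388) + 2997680 = (1177*32 - 2544388) + 2997680 = (37664 - 2544388) + 2997680 = -2506724 + 2997680 = 490956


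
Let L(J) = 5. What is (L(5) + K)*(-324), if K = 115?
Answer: -38880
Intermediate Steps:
(L(5) + K)*(-324) = (5 + 115)*(-324) = 120*(-324) = -38880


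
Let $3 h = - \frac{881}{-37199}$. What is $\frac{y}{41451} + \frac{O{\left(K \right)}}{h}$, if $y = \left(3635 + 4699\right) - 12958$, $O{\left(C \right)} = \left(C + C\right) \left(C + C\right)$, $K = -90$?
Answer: $\frac{149876150729056}{36518331} \approx 4.1041 \cdot 10^{6}$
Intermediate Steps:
$O{\left(C \right)} = 4 C^{2}$ ($O{\left(C \right)} = 2 C 2 C = 4 C^{2}$)
$h = \frac{881}{111597}$ ($h = \frac{\left(-881\right) \frac{1}{-37199}}{3} = \frac{\left(-881\right) \left(- \frac{1}{37199}\right)}{3} = \frac{1}{3} \cdot \frac{881}{37199} = \frac{881}{111597} \approx 0.0078945$)
$y = -4624$ ($y = 8334 - 12958 = -4624$)
$\frac{y}{41451} + \frac{O{\left(K \right)}}{h} = - \frac{4624}{41451} + \frac{4 \left(-90\right)^{2}}{\frac{881}{111597}} = \left(-4624\right) \frac{1}{41451} + 4 \cdot 8100 \cdot \frac{111597}{881} = - \frac{4624}{41451} + 32400 \cdot \frac{111597}{881} = - \frac{4624}{41451} + \frac{3615742800}{881} = \frac{149876150729056}{36518331}$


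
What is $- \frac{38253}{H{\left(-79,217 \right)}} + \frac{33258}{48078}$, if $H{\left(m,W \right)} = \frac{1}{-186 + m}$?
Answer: $\frac{81228147128}{8013} \approx 1.0137 \cdot 10^{7}$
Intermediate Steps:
$- \frac{38253}{H{\left(-79,217 \right)}} + \frac{33258}{48078} = - \frac{38253}{\frac{1}{-186 - 79}} + \frac{33258}{48078} = - \frac{38253}{\frac{1}{-265}} + 33258 \cdot \frac{1}{48078} = - \frac{38253}{- \frac{1}{265}} + \frac{5543}{8013} = \left(-38253\right) \left(-265\right) + \frac{5543}{8013} = 10137045 + \frac{5543}{8013} = \frac{81228147128}{8013}$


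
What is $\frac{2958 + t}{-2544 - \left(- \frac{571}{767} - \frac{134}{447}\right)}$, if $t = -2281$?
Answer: $- \frac{232108773}{871849841} \approx -0.26623$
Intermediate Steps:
$\frac{2958 + t}{-2544 - \left(- \frac{571}{767} - \frac{134}{447}\right)} = \frac{2958 - 2281}{-2544 - \left(- \frac{571}{767} - \frac{134}{447}\right)} = \frac{677}{-2544 - - \frac{358015}{342849}} = \frac{677}{-2544 + \left(\frac{134}{447} + \frac{571}{767}\right)} = \frac{677}{-2544 + \frac{358015}{342849}} = \frac{677}{- \frac{871849841}{342849}} = 677 \left(- \frac{342849}{871849841}\right) = - \frac{232108773}{871849841}$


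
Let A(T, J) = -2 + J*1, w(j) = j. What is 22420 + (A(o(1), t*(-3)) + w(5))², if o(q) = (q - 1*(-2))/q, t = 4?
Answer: 22501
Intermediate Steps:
o(q) = (2 + q)/q (o(q) = (q + 2)/q = (2 + q)/q)
A(T, J) = -2 + J
22420 + (A(o(1), t*(-3)) + w(5))² = 22420 + ((-2 + 4*(-3)) + 5)² = 22420 + ((-2 - 12) + 5)² = 22420 + (-14 + 5)² = 22420 + (-9)² = 22420 + 81 = 22501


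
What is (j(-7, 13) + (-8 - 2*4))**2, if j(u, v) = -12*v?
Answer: 29584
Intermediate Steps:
(j(-7, 13) + (-8 - 2*4))**2 = (-12*13 + (-8 - 2*4))**2 = (-156 + (-8 - 8))**2 = (-156 - 16)**2 = (-172)**2 = 29584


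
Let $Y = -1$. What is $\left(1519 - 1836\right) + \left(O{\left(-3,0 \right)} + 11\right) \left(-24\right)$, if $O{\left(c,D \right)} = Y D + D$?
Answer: $-581$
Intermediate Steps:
$O{\left(c,D \right)} = 0$ ($O{\left(c,D \right)} = - D + D = 0$)
$\left(1519 - 1836\right) + \left(O{\left(-3,0 \right)} + 11\right) \left(-24\right) = \left(1519 - 1836\right) + \left(0 + 11\right) \left(-24\right) = -317 + 11 \left(-24\right) = -317 - 264 = -581$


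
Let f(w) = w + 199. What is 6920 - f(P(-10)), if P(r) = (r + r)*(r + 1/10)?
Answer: 6523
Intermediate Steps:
P(r) = 2*r*(⅒ + r) (P(r) = (2*r)*(r + ⅒) = (2*r)*(⅒ + r) = 2*r*(⅒ + r))
f(w) = 199 + w
6920 - f(P(-10)) = 6920 - (199 + (⅕)*(-10)*(1 + 10*(-10))) = 6920 - (199 + (⅕)*(-10)*(1 - 100)) = 6920 - (199 + (⅕)*(-10)*(-99)) = 6920 - (199 + 198) = 6920 - 1*397 = 6920 - 397 = 6523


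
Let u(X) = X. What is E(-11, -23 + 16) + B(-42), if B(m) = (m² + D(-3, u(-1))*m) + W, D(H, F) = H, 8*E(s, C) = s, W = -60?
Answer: 14629/8 ≈ 1828.6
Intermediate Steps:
E(s, C) = s/8
B(m) = -60 + m² - 3*m (B(m) = (m² - 3*m) - 60 = -60 + m² - 3*m)
E(-11, -23 + 16) + B(-42) = (⅛)*(-11) + (-60 + (-42)² - 3*(-42)) = -11/8 + (-60 + 1764 + 126) = -11/8 + 1830 = 14629/8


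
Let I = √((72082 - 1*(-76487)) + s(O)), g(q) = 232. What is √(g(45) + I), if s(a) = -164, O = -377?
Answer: √(232 + √148405) ≈ 24.844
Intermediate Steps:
I = √148405 (I = √((72082 - 1*(-76487)) - 164) = √((72082 + 76487) - 164) = √(148569 - 164) = √148405 ≈ 385.23)
√(g(45) + I) = √(232 + √148405)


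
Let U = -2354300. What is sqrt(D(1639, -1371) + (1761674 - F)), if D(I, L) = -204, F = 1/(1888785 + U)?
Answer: sqrt(381717973992846265)/465515 ≈ 1327.2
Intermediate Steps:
F = -1/465515 (F = 1/(1888785 - 2354300) = 1/(-465515) = -1/465515 ≈ -2.1482e-6)
sqrt(D(1639, -1371) + (1761674 - F)) = sqrt(-204 + (1761674 - 1*(-1/465515))) = sqrt(-204 + (1761674 + 1/465515)) = sqrt(-204 + 820085672111/465515) = sqrt(819990707051/465515) = sqrt(381717973992846265)/465515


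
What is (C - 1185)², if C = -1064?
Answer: 5058001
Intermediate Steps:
(C - 1185)² = (-1064 - 1185)² = (-2249)² = 5058001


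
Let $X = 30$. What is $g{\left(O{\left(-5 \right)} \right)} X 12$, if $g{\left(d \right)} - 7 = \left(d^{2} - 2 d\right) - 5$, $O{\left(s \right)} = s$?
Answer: $13320$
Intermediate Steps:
$g{\left(d \right)} = 2 + d^{2} - 2 d$ ($g{\left(d \right)} = 7 - \left(5 - d^{2} + 2 d\right) = 2 + d^{2} - 2 d$)
$g{\left(O{\left(-5 \right)} \right)} X 12 = \left(2 + \left(-5\right)^{2} - -10\right) 30 \cdot 12 = \left(2 + 25 + 10\right) 30 \cdot 12 = 37 \cdot 30 \cdot 12 = 1110 \cdot 12 = 13320$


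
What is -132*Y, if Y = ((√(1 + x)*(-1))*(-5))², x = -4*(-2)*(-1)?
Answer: 23100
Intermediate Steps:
x = -8 (x = 8*(-1) = -8)
Y = -175 (Y = ((√(1 - 8)*(-1))*(-5))² = ((√(-7)*(-1))*(-5))² = (((I*√7)*(-1))*(-5))² = (-I*√7*(-5))² = (5*I*√7)² = -175)
-132*Y = -132*(-175) = 23100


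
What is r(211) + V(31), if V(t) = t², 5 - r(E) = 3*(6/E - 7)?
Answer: 208239/211 ≈ 986.92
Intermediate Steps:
r(E) = 26 - 18/E (r(E) = 5 - 3*(6/E - 7) = 5 - 3*(-7 + 6/E) = 5 - (-21 + 18/E) = 5 + (21 - 18/E) = 26 - 18/E)
r(211) + V(31) = (26 - 18/211) + 31² = (26 - 18*1/211) + 961 = (26 - 18/211) + 961 = 5468/211 + 961 = 208239/211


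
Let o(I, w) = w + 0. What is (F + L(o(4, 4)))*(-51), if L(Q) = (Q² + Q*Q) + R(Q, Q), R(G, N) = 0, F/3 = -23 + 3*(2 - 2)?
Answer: 1887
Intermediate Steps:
o(I, w) = w
F = -69 (F = 3*(-23 + 3*(2 - 2)) = 3*(-23 + 3*0) = 3*(-23 + 0) = 3*(-23) = -69)
L(Q) = 2*Q² (L(Q) = (Q² + Q*Q) + 0 = (Q² + Q²) + 0 = 2*Q² + 0 = 2*Q²)
(F + L(o(4, 4)))*(-51) = (-69 + 2*4²)*(-51) = (-69 + 2*16)*(-51) = (-69 + 32)*(-51) = -37*(-51) = 1887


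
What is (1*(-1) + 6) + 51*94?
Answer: 4799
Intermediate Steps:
(1*(-1) + 6) + 51*94 = (-1 + 6) + 4794 = 5 + 4794 = 4799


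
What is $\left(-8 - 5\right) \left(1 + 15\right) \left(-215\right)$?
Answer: $44720$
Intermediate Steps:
$\left(-8 - 5\right) \left(1 + 15\right) \left(-215\right) = \left(-13\right) 16 \left(-215\right) = \left(-208\right) \left(-215\right) = 44720$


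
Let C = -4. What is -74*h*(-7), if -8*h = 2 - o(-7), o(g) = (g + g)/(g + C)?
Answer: -518/11 ≈ -47.091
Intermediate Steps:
o(g) = 2*g/(-4 + g) (o(g) = (g + g)/(g - 4) = (2*g)/(-4 + g) = 2*g/(-4 + g))
h = -1/11 (h = -(2 - 2*(-7)/(-4 - 7))/8 = -(2 - 2*(-7)/(-11))/8 = -(2 - 2*(-7)*(-1)/11)/8 = -(2 - 1*14/11)/8 = -(2 - 14/11)/8 = -⅛*8/11 = -1/11 ≈ -0.090909)
-74*h*(-7) = -74*(-1/11)*(-7) = (74/11)*(-7) = -518/11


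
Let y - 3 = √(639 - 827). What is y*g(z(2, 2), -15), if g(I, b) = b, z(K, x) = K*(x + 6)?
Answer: -45 - 30*I*√47 ≈ -45.0 - 205.67*I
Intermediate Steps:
z(K, x) = K*(6 + x)
y = 3 + 2*I*√47 (y = 3 + √(639 - 827) = 3 + √(-188) = 3 + 2*I*√47 ≈ 3.0 + 13.711*I)
y*g(z(2, 2), -15) = (3 + 2*I*√47)*(-15) = -45 - 30*I*√47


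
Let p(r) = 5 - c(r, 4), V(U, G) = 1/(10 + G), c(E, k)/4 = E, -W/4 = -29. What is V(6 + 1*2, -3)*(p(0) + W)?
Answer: 121/7 ≈ 17.286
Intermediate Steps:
W = 116 (W = -4*(-29) = 116)
c(E, k) = 4*E
p(r) = 5 - 4*r
V(6 + 1*2, -3)*(p(0) + W) = ((5 - 4*0) + 116)/(10 - 3) = ((5 + 0) + 116)/7 = (5 + 116)/7 = (⅐)*121 = 121/7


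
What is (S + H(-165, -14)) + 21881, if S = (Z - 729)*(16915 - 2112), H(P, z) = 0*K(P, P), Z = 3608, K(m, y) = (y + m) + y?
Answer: 42639718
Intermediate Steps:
K(m, y) = m + 2*y (K(m, y) = (m + y) + y = m + 2*y)
H(P, z) = 0 (H(P, z) = 0*(P + 2*P) = 0*(3*P) = 0)
S = 42617837 (S = (3608 - 729)*(16915 - 2112) = 2879*14803 = 42617837)
(S + H(-165, -14)) + 21881 = (42617837 + 0) + 21881 = 42617837 + 21881 = 42639718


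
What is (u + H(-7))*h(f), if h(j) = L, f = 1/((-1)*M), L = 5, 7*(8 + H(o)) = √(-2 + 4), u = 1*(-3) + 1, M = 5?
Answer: -50 + 5*√2/7 ≈ -48.990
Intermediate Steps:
u = -2 (u = -3 + 1 = -2)
H(o) = -8 + √2/7 (H(o) = -8 + √(-2 + 4)/7 = -8 + √2/7)
f = -⅕ (f = 1/(-1*5) = -1*⅕ = -⅕ ≈ -0.20000)
h(j) = 5
(u + H(-7))*h(f) = (-2 + (-8 + √2/7))*5 = (-10 + √2/7)*5 = -50 + 5*√2/7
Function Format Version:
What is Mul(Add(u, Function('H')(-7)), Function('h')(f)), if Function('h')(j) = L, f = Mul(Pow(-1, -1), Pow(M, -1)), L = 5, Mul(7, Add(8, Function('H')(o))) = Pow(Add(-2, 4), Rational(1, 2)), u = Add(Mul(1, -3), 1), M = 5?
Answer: Add(-50, Mul(Rational(5, 7), Pow(2, Rational(1, 2)))) ≈ -48.990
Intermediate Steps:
u = -2 (u = Add(-3, 1) = -2)
Function('H')(o) = Add(-8, Mul(Rational(1, 7), Pow(2, Rational(1, 2)))) (Function('H')(o) = Add(-8, Mul(Rational(1, 7), Pow(Add(-2, 4), Rational(1, 2)))) = Add(-8, Mul(Rational(1, 7), Pow(2, Rational(1, 2)))))
f = Rational(-1, 5) (f = Mul(Pow(-1, -1), Pow(5, -1)) = Mul(-1, Rational(1, 5)) = Rational(-1, 5) ≈ -0.20000)
Function('h')(j) = 5
Mul(Add(u, Function('H')(-7)), Function('h')(f)) = Mul(Add(-2, Add(-8, Mul(Rational(1, 7), Pow(2, Rational(1, 2))))), 5) = Mul(Add(-10, Mul(Rational(1, 7), Pow(2, Rational(1, 2)))), 5) = Add(-50, Mul(Rational(5, 7), Pow(2, Rational(1, 2))))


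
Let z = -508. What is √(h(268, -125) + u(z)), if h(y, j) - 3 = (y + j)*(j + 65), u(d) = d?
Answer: I*√9085 ≈ 95.315*I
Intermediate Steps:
h(y, j) = 3 + (65 + j)*(j + y) (h(y, j) = 3 + (y + j)*(j + 65) = 3 + (j + y)*(65 + j) = 3 + (65 + j)*(j + y))
√(h(268, -125) + u(z)) = √((3 + (-125)² + 65*(-125) + 65*268 - 125*268) - 508) = √((3 + 15625 - 8125 + 17420 - 33500) - 508) = √(-8577 - 508) = √(-9085) = I*√9085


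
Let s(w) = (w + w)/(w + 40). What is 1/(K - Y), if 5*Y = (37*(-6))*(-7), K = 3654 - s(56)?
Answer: 30/100261 ≈ 0.00029922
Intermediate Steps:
s(w) = 2*w/(40 + w) (s(w) = (2*w)/(40 + w) = 2*w/(40 + w))
K = 21917/6 (K = 3654 - 2*56/(40 + 56) = 3654 - 2*56/96 = 3654 - 1*7/6 = 3654 - 7/6 = 21917/6 ≈ 3652.8)
Y = 1554/5 (Y = ((37*(-6))*(-7))/5 = (-222*(-7))/5 = (⅕)*1554 = 1554/5 ≈ 310.80)
1/(K - Y) = 1/(21917/6 - 1*1554/5) = 1/(21917/6 - 1554/5) = 1/(100261/30) = 30/100261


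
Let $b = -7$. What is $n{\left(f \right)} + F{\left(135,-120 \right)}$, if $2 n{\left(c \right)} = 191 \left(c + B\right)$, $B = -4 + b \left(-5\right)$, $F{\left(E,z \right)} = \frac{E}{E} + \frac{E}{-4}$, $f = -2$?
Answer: $\frac{10947}{4} \approx 2736.8$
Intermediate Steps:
$F{\left(E,z \right)} = 1 - \frac{E}{4}$ ($F{\left(E,z \right)} = 1 + E \left(- \frac{1}{4}\right) = 1 - \frac{E}{4}$)
$B = 31$ ($B = -4 - -35 = -4 + 35 = 31$)
$n{\left(c \right)} = \frac{5921}{2} + \frac{191 c}{2}$ ($n{\left(c \right)} = \frac{191 \left(c + 31\right)}{2} = \frac{191 \left(31 + c\right)}{2} = \frac{5921 + 191 c}{2} = \frac{5921}{2} + \frac{191 c}{2}$)
$n{\left(f \right)} + F{\left(135,-120 \right)} = \left(\frac{5921}{2} + \frac{191}{2} \left(-2\right)\right) + \left(1 - \frac{135}{4}\right) = \left(\frac{5921}{2} - 191\right) + \left(1 - \frac{135}{4}\right) = \frac{5539}{2} - \frac{131}{4} = \frac{10947}{4}$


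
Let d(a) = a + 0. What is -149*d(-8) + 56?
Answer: 1248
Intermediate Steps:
d(a) = a
-149*d(-8) + 56 = -149*(-8) + 56 = 1192 + 56 = 1248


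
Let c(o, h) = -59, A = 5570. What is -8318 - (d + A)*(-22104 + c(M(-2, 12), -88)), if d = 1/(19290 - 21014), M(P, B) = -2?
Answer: 212809834445/1724 ≈ 1.2344e+8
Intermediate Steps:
d = -1/1724 (d = 1/(-1724) = -1/1724 ≈ -0.00058005)
-8318 - (d + A)*(-22104 + c(M(-2, 12), -88)) = -8318 - (-1/1724 + 5570)*(-22104 - 59) = -8318 - 9602679*(-22163)/1724 = -8318 - 1*(-212824174677/1724) = -8318 + 212824174677/1724 = 212809834445/1724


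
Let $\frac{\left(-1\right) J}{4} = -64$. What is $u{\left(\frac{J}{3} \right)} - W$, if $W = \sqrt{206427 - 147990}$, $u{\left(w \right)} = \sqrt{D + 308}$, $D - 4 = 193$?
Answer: $\sqrt{505} - 3 \sqrt{6493} \approx -219.27$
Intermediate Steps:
$D = 197$ ($D = 4 + 193 = 197$)
$J = 256$ ($J = \left(-4\right) \left(-64\right) = 256$)
$u{\left(w \right)} = \sqrt{505}$ ($u{\left(w \right)} = \sqrt{197 + 308} = \sqrt{505}$)
$W = 3 \sqrt{6493}$ ($W = \sqrt{58437} = 3 \sqrt{6493} \approx 241.74$)
$u{\left(\frac{J}{3} \right)} - W = \sqrt{505} - 3 \sqrt{6493}$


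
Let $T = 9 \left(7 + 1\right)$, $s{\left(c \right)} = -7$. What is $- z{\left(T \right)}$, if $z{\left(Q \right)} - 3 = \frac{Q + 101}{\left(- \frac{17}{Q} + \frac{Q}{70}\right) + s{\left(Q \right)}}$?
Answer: $\frac{389031}{15643} \approx 24.869$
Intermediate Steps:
$T = 72$ ($T = 9 \cdot 8 = 72$)
$z{\left(Q \right)} = 3 + \frac{101 + Q}{-7 - \frac{17}{Q} + \frac{Q}{70}}$ ($z{\left(Q \right)} = 3 + \frac{Q + 101}{\left(- \frac{17}{Q} + \frac{Q}{70}\right) - 7} = 3 + \frac{101 + Q}{\left(- \frac{17}{Q} + Q \frac{1}{70}\right) - 7} = 3 + \frac{101 + Q}{\left(- \frac{17}{Q} + \frac{Q}{70}\right) - 7} = 3 + \frac{101 + Q}{-7 - \frac{17}{Q} + \frac{Q}{70}}$)
$- z{\left(T \right)} = - \frac{-3570 + 73 \cdot 72^{2} + 5600 \cdot 72}{-1190 + 72^{2} - 35280} = - \frac{-3570 + 73 \cdot 5184 + 403200}{-1190 + 5184 - 35280} = - \frac{-3570 + 378432 + 403200}{-31286} = - \frac{\left(-1\right) 778062}{31286} = \left(-1\right) \left(- \frac{389031}{15643}\right) = \frac{389031}{15643}$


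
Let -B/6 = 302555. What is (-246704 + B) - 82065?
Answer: -2144099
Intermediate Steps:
B = -1815330 (B = -6*302555 = -1815330)
(-246704 + B) - 82065 = (-246704 - 1815330) - 82065 = -2062034 - 82065 = -2144099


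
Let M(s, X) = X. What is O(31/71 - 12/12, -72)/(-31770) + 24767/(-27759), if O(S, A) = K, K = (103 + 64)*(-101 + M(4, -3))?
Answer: -50788213/146983905 ≈ -0.34554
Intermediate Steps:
K = -17368 (K = (103 + 64)*(-101 - 3) = 167*(-104) = -17368)
O(S, A) = -17368
O(31/71 - 12/12, -72)/(-31770) + 24767/(-27759) = -17368/(-31770) + 24767/(-27759) = -17368*(-1/31770) + 24767*(-1/27759) = 8684/15885 - 24767/27759 = -50788213/146983905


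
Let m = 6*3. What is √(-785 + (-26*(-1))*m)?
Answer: I*√317 ≈ 17.805*I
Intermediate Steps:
m = 18
√(-785 + (-26*(-1))*m) = √(-785 - 26*(-1)*18) = √(-785 + 26*18) = √(-785 + 468) = √(-317) = I*√317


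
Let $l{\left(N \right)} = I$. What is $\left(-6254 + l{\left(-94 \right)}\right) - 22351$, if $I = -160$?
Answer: $-28765$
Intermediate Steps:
$l{\left(N \right)} = -160$
$\left(-6254 + l{\left(-94 \right)}\right) - 22351 = \left(-6254 - 160\right) - 22351 = -6414 - 22351 = -28765$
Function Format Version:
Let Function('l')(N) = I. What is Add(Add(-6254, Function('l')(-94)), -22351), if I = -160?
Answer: -28765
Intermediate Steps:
Function('l')(N) = -160
Add(Add(-6254, Function('l')(-94)), -22351) = Add(Add(-6254, -160), -22351) = Add(-6414, -22351) = -28765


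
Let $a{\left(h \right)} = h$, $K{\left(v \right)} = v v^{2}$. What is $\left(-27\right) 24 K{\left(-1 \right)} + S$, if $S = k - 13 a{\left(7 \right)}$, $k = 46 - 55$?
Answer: $548$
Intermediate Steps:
$K{\left(v \right)} = v^{3}$
$k = -9$ ($k = 46 - 55 = -9$)
$S = -100$ ($S = -9 - 91 = -100$)
$\left(-27\right) 24 K{\left(-1 \right)} + S = \left(-27\right) 24 \left(-1\right)^{3} - 100 = \left(-648\right) \left(-1\right) - 100 = 648 - 100 = 548$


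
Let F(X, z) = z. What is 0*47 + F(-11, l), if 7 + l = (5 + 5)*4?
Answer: 33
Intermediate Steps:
l = 33 (l = -7 + (5 + 5)*4 = -7 + 10*4 = -7 + 40 = 33)
0*47 + F(-11, l) = 0*47 + 33 = 0 + 33 = 33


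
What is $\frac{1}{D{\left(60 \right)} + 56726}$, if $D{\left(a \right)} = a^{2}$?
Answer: $\frac{1}{60326} \approx 1.6577 \cdot 10^{-5}$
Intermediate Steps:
$\frac{1}{D{\left(60 \right)} + 56726} = \frac{1}{60^{2} + 56726} = \frac{1}{3600 + 56726} = \frac{1}{60326}$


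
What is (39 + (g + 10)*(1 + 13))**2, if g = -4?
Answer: 15129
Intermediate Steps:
(39 + (g + 10)*(1 + 13))**2 = (39 + (-4 + 10)*(1 + 13))**2 = (39 + 6*14)**2 = (39 + 84)**2 = 123**2 = 15129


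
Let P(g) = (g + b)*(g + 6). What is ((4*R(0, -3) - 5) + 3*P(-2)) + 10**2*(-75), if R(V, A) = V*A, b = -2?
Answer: -7553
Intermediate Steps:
R(V, A) = A*V
P(g) = (-2 + g)*(6 + g) (P(g) = (g - 2)*(g + 6) = (-2 + g)*(6 + g))
((4*R(0, -3) - 5) + 3*P(-2)) + 10**2*(-75) = ((4*(-3*0) - 5) + 3*(-12 + (-2)**2 + 4*(-2))) + 10**2*(-75) = ((4*0 - 5) + 3*(-12 + 4 - 8)) + 100*(-75) = ((0 - 5) + 3*(-16)) - 7500 = (-5 - 48) - 7500 = -53 - 7500 = -7553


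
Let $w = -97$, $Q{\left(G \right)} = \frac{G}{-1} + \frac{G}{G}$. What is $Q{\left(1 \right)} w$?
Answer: $0$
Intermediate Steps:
$Q{\left(G \right)} = 1 - G$ ($Q{\left(G \right)} = G \left(-1\right) + 1 = - G + 1 = 1 - G$)
$Q{\left(1 \right)} w = \left(1 - 1\right) \left(-97\right) = 0 \left(-97\right) = 0$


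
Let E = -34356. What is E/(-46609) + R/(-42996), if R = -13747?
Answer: 2117904499/2004000564 ≈ 1.0568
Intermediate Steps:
E/(-46609) + R/(-42996) = -34356/(-46609) - 13747/(-42996) = -34356*(-1/46609) - 13747*(-1/42996) = 34356/46609 + 13747/42996 = 2117904499/2004000564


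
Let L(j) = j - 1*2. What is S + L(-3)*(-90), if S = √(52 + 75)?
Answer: 450 + √127 ≈ 461.27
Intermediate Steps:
S = √127 ≈ 11.269
L(j) = -2 + j (L(j) = j - 2 = -2 + j)
S + L(-3)*(-90) = √127 + (-2 - 3)*(-90) = √127 - 5*(-90) = √127 + 450 = 450 + √127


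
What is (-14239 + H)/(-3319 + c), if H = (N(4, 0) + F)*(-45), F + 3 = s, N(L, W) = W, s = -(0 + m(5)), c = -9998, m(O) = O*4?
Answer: 13204/13317 ≈ 0.99151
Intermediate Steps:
m(O) = 4*O
s = -20 (s = -(0 + 4*5) = -(0 + 20) = -1*20 = -20)
F = -23 (F = -3 - 20 = -23)
H = 1035 (H = (0 - 23)*(-45) = -23*(-45) = 1035)
(-14239 + H)/(-3319 + c) = (-14239 + 1035)/(-3319 - 9998) = -13204/(-13317) = -13204*(-1/13317) = 13204/13317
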